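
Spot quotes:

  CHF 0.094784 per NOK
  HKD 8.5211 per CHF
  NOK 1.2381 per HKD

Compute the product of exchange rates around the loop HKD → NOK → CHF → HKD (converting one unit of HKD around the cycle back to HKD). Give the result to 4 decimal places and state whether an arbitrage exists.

Around HKD → NOK → CHF → HKD: 1 × 1.2381 × 0.094784 × 8.5211 = 0.999969
Product ≈ 1 (deviation 0.003%, within rounding noise).

1.0000 (no arbitrage)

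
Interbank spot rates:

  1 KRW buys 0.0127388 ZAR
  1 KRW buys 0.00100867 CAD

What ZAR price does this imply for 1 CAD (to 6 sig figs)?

1 CAD ÷ 0.00100867 = 991.405 KRW
991.405 KRW × 0.0127388 = 12.6293 ZAR

CAD/ZAR = 12.6293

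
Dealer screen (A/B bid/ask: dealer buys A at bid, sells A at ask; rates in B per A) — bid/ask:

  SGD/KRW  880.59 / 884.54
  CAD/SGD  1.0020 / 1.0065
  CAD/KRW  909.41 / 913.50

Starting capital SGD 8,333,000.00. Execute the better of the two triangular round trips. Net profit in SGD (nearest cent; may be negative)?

Net profit: SGD 178,965.43

Best loop SGD → CAD → KRW → SGD:
SGD 8,333,000.00 ÷ 1.0065 (buy CAD at ask) = CAD 8,279,185.30
CAD 8,279,185.30 × 909.41 (sell CAD at bid) = KRW 7,529,173,900
KRW 7,529,173,900 ÷ 884.54 (buy SGD at ask) = SGD 8,511,965.43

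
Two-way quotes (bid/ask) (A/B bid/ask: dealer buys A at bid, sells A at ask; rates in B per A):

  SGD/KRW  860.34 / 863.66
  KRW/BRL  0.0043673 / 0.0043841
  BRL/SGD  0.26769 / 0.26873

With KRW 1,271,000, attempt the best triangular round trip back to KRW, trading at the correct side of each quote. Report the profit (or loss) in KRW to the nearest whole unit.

Best loop KRW → BRL → SGD → KRW:
KRW 1,271,000 × 0.0043673 (sell KRW at bid) = BRL 5,550.84
BRL 5,550.84 × 0.26769 (sell BRL at bid) = SGD 1,485.90
SGD 1,485.90 × 860.34 (sell SGD at bid) = KRW 1,278,383

Net profit: KRW 7,383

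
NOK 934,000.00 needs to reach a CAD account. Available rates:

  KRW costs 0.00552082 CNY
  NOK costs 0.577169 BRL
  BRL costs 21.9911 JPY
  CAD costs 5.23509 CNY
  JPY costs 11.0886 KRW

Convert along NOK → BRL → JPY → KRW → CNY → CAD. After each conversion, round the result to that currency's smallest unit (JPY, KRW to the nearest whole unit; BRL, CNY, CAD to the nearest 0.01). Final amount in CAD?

NOK 934,000.00 × 0.577169 = BRL 539,075.85
BRL 539,075.85 × 21.9911 = JPY 11,854,871
JPY 11,854,871 × 11.0886 = KRW 131,453,923
KRW 131,453,923 × 0.00552082 = CNY 725,733.45
CNY 725,733.45 ÷ 5.23509 = CAD 138,628.65

CAD 138,628.65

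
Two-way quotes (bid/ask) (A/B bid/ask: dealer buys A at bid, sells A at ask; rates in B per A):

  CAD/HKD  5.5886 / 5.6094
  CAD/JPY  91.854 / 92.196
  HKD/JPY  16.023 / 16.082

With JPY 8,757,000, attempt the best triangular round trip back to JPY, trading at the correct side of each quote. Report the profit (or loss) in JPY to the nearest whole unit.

Best loop JPY → HKD → CAD → JPY:
JPY 8,757,000 ÷ 16.082 (buy HKD at ask) = HKD 544,521.83
HKD 544,521.83 ÷ 5.6094 (buy CAD at ask) = CAD 97,073.10
CAD 97,073.10 × 91.854 (sell CAD at bid) = JPY 8,916,552

Net profit: JPY 159,552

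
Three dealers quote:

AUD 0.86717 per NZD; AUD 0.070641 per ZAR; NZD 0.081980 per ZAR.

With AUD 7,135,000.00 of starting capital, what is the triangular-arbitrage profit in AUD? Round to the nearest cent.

Profit: AUD 45,410.91

Profitable loop is AUD → ZAR → NZD → AUD:
AUD 7,135,000.00 ÷ 0.070641 = ZAR 101,003,666.43
ZAR 101,003,666.43 × 0.081980 = NZD 8,280,280.57
NZD 8,280,280.57 × 0.86717 = AUD 7,180,410.91
Profit = AUD 7,180,410.91 − AUD 7,135,000.00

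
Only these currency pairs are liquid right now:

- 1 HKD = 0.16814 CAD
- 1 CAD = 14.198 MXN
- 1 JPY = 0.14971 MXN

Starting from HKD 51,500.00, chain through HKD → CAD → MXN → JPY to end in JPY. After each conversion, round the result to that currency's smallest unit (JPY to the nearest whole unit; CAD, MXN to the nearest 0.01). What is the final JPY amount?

JPY 821,211

HKD 51,500.00 × 0.16814 = CAD 8,659.21
CAD 8,659.21 × 14.198 = MXN 122,943.46
MXN 122,943.46 ÷ 0.14971 = JPY 821,211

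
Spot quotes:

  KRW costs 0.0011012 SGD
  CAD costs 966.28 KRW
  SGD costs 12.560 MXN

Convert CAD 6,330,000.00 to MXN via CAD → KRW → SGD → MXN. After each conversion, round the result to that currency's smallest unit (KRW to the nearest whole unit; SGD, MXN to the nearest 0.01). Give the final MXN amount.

CAD 6,330,000.00 × 966.28 = KRW 6,116,552,400
KRW 6,116,552,400 × 0.0011012 = SGD 6,735,547.50
SGD 6,735,547.50 × 12.560 = MXN 84,598,476.60

MXN 84,598,476.60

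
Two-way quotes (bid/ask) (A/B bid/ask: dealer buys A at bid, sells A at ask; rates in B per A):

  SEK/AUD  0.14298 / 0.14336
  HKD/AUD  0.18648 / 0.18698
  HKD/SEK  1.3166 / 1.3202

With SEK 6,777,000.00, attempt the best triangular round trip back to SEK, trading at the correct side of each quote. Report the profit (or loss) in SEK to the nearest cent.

Net profit: SEK 45,938.77

Best loop SEK → AUD → HKD → SEK:
SEK 6,777,000.00 × 0.14298 (sell SEK at bid) = AUD 968,975.46
AUD 968,975.46 ÷ 0.18698 (buy HKD at ask) = HKD 5,182,241.20
HKD 5,182,241.20 × 1.3166 (sell HKD at bid) = SEK 6,822,938.77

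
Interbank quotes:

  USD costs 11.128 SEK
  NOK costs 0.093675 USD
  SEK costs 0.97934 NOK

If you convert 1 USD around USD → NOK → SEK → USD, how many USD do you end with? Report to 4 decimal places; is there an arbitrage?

Around USD → NOK → SEK → USD: 1 ÷ 0.093675 ÷ 0.97934 ÷ 11.128 = 0.979548
Product < 1; profitable direction is USD → SEK → NOK → USD.

0.9795 (arbitrage exists)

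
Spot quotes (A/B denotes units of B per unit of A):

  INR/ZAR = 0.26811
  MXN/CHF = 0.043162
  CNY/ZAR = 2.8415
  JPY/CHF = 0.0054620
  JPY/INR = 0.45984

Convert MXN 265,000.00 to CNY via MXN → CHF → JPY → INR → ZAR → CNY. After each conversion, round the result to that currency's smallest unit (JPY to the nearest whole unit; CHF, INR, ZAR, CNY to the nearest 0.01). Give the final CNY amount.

MXN 265,000.00 × 0.043162 = CHF 11,437.93
CHF 11,437.93 ÷ 0.0054620 = JPY 2,094,092
JPY 2,094,092 × 0.45984 = INR 962,947.27
INR 962,947.27 × 0.26811 = ZAR 258,175.79
ZAR 258,175.79 ÷ 2.8415 = CNY 90,858.98

CNY 90,858.98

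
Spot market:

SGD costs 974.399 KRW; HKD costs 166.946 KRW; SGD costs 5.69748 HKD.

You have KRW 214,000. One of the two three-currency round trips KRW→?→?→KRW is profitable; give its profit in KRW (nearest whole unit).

Profitable loop is KRW → HKD → SGD → KRW:
KRW 214,000 ÷ 166.946 = HKD 1,281.85
HKD 1,281.85 ÷ 5.69748 = SGD 224.99
SGD 224.99 × 974.399 = KRW 219,226
Profit = KRW 219,226 − KRW 214,000

Profit: KRW 5,226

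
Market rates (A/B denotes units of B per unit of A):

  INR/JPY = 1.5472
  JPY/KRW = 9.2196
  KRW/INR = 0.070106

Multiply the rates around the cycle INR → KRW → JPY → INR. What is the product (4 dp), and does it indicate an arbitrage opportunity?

Around INR → KRW → JPY → INR: 1 ÷ 0.070106 ÷ 9.2196 ÷ 1.5472 = 0.999968
Product ≈ 1 (deviation 0.003%, within rounding noise).

1.0000 (no arbitrage)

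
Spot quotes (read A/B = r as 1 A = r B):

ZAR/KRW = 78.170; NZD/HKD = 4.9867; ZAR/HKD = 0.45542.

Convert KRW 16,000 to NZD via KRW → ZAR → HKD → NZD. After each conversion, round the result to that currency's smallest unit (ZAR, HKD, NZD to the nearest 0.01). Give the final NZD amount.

KRW 16,000 ÷ 78.170 = ZAR 204.68
ZAR 204.68 × 0.45542 = HKD 93.22
HKD 93.22 ÷ 4.9867 = NZD 18.69

NZD 18.69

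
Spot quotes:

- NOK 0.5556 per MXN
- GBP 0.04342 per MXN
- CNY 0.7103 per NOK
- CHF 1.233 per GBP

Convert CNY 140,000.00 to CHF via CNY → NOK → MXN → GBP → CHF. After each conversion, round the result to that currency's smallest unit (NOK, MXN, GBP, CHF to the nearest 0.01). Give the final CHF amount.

CHF 18,992.27

CNY 140,000.00 ÷ 0.7103 = NOK 197,099.82
NOK 197,099.82 ÷ 0.5556 = MXN 354,751.30
MXN 354,751.30 × 0.04342 = GBP 15,403.30
GBP 15,403.30 × 1.233 = CHF 18,992.27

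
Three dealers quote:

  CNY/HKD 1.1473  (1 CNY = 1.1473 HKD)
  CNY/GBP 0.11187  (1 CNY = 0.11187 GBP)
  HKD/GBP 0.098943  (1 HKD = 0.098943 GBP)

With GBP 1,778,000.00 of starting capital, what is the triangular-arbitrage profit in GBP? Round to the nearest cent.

Profit: GBP 26,181.34

Profitable loop is GBP → CNY → HKD → GBP:
GBP 1,778,000.00 ÷ 0.11187 = CNY 15,893,447.75
CNY 15,893,447.75 × 1.1473 = HKD 18,234,552.61
HKD 18,234,552.61 × 0.098943 = GBP 1,804,181.34
Profit = GBP 1,804,181.34 − GBP 1,778,000.00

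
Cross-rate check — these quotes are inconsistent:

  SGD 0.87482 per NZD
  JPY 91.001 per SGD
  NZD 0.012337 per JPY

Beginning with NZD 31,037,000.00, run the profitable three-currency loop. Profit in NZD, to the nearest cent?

Profitable loop is NZD → JPY → SGD → NZD:
NZD 31,037,000.00 ÷ 0.012337 = JPY 2,515,765,583
JPY 2,515,765,583 ÷ 91.001 = SGD 27,645,471.84
SGD 27,645,471.84 ÷ 0.87482 = NZD 31,601,325.81
Profit = NZD 31,601,325.81 − NZD 31,037,000.00

Profit: NZD 564,325.81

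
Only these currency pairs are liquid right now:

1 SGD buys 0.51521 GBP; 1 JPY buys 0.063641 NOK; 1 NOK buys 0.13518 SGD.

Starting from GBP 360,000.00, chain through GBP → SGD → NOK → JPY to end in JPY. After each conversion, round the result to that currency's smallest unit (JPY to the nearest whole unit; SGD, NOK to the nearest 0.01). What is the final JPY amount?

JPY 81,221,083

GBP 360,000.00 ÷ 0.51521 = SGD 698,744.20
SGD 698,744.20 ÷ 0.13518 = NOK 5,168,990.97
NOK 5,168,990.97 ÷ 0.063641 = JPY 81,221,083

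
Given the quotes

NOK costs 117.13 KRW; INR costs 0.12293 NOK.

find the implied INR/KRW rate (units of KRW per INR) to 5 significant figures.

INR/KRW = 14.399

1 INR × 0.12293 = 0.12293 NOK
0.12293 NOK × 117.13 = 14.3988 KRW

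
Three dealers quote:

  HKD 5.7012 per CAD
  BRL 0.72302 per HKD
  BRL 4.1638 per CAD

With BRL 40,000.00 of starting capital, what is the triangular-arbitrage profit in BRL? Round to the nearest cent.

Profitable loop is BRL → HKD → CAD → BRL:
BRL 40,000.00 ÷ 0.72302 = HKD 55,323.50
HKD 55,323.50 ÷ 5.7012 = CAD 9,703.84
CAD 9,703.84 × 4.1638 = BRL 40,404.83
Profit = BRL 40,404.83 − BRL 40,000.00

Profit: BRL 404.83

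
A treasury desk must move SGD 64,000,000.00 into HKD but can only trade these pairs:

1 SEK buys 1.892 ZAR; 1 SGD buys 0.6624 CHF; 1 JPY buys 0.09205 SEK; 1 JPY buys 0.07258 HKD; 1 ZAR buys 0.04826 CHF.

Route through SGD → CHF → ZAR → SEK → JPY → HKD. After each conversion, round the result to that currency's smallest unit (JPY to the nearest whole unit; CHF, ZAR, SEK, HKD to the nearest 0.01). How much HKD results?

SGD 64,000,000.00 × 0.6624 = CHF 42,393,600.00
CHF 42,393,600.00 ÷ 0.04826 = ZAR 878,441,773.73
ZAR 878,441,773.73 ÷ 1.892 = SEK 464,292,692.25
SEK 464,292,692.25 ÷ 0.09205 = JPY 5,043,918,438
JPY 5,043,918,438 × 0.07258 = HKD 366,087,600.23

HKD 366,087,600.23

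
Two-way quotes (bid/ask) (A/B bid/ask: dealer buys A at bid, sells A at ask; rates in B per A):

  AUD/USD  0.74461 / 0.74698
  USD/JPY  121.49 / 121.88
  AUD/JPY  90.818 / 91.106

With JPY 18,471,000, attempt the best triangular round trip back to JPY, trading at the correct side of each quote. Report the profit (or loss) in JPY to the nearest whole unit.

Best loop JPY → USD → AUD → JPY:
JPY 18,471,000 ÷ 121.88 (buy USD at ask) = USD 151,550.71
USD 151,550.71 ÷ 0.74698 (buy AUD at ask) = AUD 202,884.56
AUD 202,884.56 × 90.818 (sell AUD at bid) = JPY 18,425,570

Net result: JPY -45,430 (no profitable arbitrage after spreads)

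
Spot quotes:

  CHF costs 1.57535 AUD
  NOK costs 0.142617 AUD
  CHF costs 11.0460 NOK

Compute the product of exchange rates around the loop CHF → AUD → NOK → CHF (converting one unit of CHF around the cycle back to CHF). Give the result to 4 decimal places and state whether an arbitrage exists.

Around CHF → AUD → NOK → CHF: 1 × 1.57535 ÷ 0.142617 ÷ 11.0460 = 1.000002
Product ≈ 1 (deviation 0.000%, within rounding noise).

1.0000 (no arbitrage)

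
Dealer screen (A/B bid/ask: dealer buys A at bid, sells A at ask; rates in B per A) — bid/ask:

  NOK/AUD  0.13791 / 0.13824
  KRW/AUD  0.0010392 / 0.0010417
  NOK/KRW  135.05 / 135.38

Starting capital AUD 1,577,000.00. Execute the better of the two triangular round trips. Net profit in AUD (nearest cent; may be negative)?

Net profit: AUD 24,001.34

Best loop AUD → NOK → KRW → AUD:
AUD 1,577,000.00 ÷ 0.13824 (buy NOK at ask) = NOK 11,407,696.76
NOK 11,407,696.76 × 135.05 (sell NOK at bid) = KRW 1,540,609,447
KRW 1,540,609,447 × 0.0010392 (sell KRW at bid) = AUD 1,601,001.34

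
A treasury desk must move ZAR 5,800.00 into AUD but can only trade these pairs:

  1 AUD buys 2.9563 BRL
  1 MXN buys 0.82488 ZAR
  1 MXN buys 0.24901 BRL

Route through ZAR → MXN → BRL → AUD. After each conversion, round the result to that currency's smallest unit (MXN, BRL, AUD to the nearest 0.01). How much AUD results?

ZAR 5,800.00 ÷ 0.82488 = MXN 7,031.33
MXN 7,031.33 × 0.24901 = BRL 1,750.87
BRL 1,750.87 ÷ 2.9563 = AUD 592.25

AUD 592.25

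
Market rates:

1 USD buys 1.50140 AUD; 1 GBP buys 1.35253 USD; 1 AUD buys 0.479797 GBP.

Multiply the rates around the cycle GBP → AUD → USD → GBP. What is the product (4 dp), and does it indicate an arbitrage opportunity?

1.0264 (arbitrage exists)

Around GBP → AUD → USD → GBP: 1 ÷ 0.479797 ÷ 1.50140 ÷ 1.35253 = 1.026359
Product > 1; profitable direction is GBP → AUD → USD → GBP.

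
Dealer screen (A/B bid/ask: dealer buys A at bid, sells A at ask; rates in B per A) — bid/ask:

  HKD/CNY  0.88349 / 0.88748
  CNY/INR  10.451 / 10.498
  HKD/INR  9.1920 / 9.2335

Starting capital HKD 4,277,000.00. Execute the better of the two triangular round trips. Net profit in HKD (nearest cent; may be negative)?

Best loop HKD → CNY → INR → HKD:
HKD 4,277,000.00 × 0.88349 (sell HKD at bid) = CNY 3,778,686.73
CNY 3,778,686.73 × 10.451 (sell CNY at bid) = INR 39,491,055.02
INR 39,491,055.02 ÷ 9.2335 (buy HKD at ask) = HKD 4,276,932.37

Net result: HKD -67.63 (no profitable arbitrage after spreads)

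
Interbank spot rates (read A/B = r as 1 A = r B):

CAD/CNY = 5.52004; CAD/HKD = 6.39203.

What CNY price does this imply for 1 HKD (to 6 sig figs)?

HKD/CNY = 0.863582

1 HKD ÷ 6.39203 = 0.156445 CAD
0.156445 CAD × 5.52004 = 0.863582 CNY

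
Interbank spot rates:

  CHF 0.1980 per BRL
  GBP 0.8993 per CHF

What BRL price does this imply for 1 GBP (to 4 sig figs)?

1 GBP ÷ 0.8993 = 1.11198 CHF
1.11198 CHF ÷ 0.1980 = 5.61604 BRL

GBP/BRL = 5.616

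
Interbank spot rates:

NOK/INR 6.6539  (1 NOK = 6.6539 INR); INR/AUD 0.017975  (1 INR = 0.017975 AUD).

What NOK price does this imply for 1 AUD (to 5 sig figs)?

1 AUD ÷ 0.017975 = 55.6328 INR
55.6328 INR ÷ 6.6539 = 8.36093 NOK

AUD/NOK = 8.3609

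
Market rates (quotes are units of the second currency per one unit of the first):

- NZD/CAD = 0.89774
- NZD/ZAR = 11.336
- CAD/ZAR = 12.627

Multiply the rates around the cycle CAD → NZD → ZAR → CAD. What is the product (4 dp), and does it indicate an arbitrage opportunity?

1.0000 (no arbitrage)

Around CAD → NZD → ZAR → CAD: 1 ÷ 0.89774 × 11.336 ÷ 12.627 = 1.000021
Product ≈ 1 (deviation 0.002%, within rounding noise).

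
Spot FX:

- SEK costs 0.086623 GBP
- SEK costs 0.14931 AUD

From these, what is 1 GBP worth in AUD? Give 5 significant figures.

1 GBP ÷ 0.086623 = 11.5443 SEK
11.5443 SEK × 0.14931 = 1.72368 AUD

GBP/AUD = 1.7237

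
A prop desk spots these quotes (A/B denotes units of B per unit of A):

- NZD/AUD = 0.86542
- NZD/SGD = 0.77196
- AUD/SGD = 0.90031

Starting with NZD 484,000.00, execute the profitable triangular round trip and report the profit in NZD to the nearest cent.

Profitable loop is NZD → AUD → SGD → NZD:
NZD 484,000.00 × 0.86542 = AUD 418,863.28
AUD 418,863.28 × 0.90031 = SGD 377,106.80
SGD 377,106.80 ÷ 0.77196 = NZD 488,505.62
Profit = NZD 488,505.62 − NZD 484,000.00

Profit: NZD 4,505.62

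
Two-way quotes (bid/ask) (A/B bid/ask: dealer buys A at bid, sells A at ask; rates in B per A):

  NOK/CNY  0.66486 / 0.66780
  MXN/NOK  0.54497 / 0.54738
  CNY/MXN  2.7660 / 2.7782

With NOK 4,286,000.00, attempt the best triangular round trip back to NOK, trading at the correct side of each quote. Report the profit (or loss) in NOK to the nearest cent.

Best loop NOK → CNY → MXN → NOK:
NOK 4,286,000.00 × 0.66486 (sell NOK at bid) = CNY 2,849,589.96
CNY 2,849,589.96 × 2.7660 (sell CNY at bid) = MXN 7,881,965.83
MXN 7,881,965.83 × 0.54497 (sell MXN at bid) = NOK 4,295,434.92

Net profit: NOK 9,434.92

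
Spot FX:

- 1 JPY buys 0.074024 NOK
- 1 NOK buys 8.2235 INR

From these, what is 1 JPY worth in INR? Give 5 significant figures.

1 JPY × 0.074024 = 0.074024 NOK
0.074024 NOK × 8.2235 = 0.608736 INR

JPY/INR = 0.60874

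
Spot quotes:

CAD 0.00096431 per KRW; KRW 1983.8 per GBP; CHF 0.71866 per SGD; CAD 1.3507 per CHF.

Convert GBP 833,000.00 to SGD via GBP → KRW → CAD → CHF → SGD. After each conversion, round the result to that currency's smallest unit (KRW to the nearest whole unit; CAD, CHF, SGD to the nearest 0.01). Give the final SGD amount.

SGD 1,641,637.20

GBP 833,000.00 × 1983.8 = KRW 1,652,505,400
KRW 1,652,505,400 × 0.00096431 = CAD 1,593,527.48
CAD 1,593,527.48 ÷ 1.3507 = CHF 1,179,778.99
CHF 1,179,778.99 ÷ 0.71866 = SGD 1,641,637.20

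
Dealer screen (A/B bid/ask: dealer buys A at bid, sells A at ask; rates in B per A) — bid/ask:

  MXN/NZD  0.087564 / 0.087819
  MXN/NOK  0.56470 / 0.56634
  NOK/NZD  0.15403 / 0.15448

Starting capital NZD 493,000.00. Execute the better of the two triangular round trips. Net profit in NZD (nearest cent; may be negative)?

Best loop NZD → NOK → MXN → NZD:
NZD 493,000.00 ÷ 0.15448 (buy NOK at ask) = NOK 3,191,351.63
NOK 3,191,351.63 ÷ 0.56634 (buy MXN at ask) = MXN 5,635,045.43
MXN 5,635,045.43 × 0.087564 (sell MXN at bid) = NZD 493,427.12

Net profit: NZD 427.12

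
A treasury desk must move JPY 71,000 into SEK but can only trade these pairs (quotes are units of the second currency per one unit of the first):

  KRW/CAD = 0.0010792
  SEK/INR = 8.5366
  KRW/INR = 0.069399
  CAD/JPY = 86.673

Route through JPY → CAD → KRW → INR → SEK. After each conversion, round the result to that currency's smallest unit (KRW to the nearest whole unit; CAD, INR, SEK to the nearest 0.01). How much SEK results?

SEK 6,170.78

JPY 71,000 ÷ 86.673 = CAD 819.17
CAD 819.17 ÷ 0.0010792 = KRW 759,053
KRW 759,053 × 0.069399 = INR 52,677.52
INR 52,677.52 ÷ 8.5366 = SEK 6,170.78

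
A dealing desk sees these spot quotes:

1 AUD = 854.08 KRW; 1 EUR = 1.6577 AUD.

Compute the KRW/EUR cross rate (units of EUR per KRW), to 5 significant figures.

KRW/EUR = 0.00070631

1 KRW ÷ 854.08 = 0.00117085 AUD
0.00117085 AUD ÷ 1.6577 = 0.00070631 EUR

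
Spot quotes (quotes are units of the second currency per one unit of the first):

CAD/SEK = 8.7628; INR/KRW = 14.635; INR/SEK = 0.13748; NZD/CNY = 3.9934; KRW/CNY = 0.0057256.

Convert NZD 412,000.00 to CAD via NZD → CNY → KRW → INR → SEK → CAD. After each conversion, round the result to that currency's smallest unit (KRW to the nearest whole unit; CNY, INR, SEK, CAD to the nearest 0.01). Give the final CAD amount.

CAD 308,051.21

NZD 412,000.00 × 3.9934 = CNY 1,645,280.80
CNY 1,645,280.80 ÷ 0.0057256 = KRW 287,355,177
KRW 287,355,177 ÷ 14.635 = INR 19,634,791.73
INR 19,634,791.73 × 0.13748 = SEK 2,699,391.17
SEK 2,699,391.17 ÷ 8.7628 = CAD 308,051.21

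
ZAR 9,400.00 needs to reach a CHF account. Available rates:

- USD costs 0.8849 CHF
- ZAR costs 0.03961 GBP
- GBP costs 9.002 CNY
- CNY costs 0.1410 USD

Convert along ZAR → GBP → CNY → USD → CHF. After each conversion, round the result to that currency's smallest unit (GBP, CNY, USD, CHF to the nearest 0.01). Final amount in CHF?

CHF 418.19

ZAR 9,400.00 × 0.03961 = GBP 372.33
GBP 372.33 × 9.002 = CNY 3,351.71
CNY 3,351.71 × 0.1410 = USD 472.59
USD 472.59 × 0.8849 = CHF 418.19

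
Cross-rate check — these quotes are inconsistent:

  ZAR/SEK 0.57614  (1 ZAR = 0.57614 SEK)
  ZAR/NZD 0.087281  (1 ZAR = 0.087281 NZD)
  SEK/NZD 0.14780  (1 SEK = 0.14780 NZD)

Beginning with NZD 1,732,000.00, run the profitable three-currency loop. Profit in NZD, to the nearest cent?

Profitable loop is NZD → SEK → ZAR → NZD:
NZD 1,732,000.00 ÷ 0.14780 = SEK 11,718,538.57
SEK 11,718,538.57 ÷ 0.57614 = ZAR 20,339,741.32
ZAR 20,339,741.32 × 0.087281 = NZD 1,775,272.96
Profit = NZD 1,775,272.96 − NZD 1,732,000.00

Profit: NZD 43,272.96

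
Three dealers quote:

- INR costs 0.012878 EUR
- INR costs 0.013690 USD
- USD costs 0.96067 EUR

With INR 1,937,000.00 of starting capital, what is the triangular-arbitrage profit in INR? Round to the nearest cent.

Profitable loop is INR → USD → EUR → INR:
INR 1,937,000.00 × 0.013690 = USD 26,517.53
USD 26,517.53 × 0.96067 = EUR 25,474.60
EUR 25,474.60 ÷ 0.012878 = INR 1,978,148.43
Profit = INR 1,978,148.43 − INR 1,937,000.00

Profit: INR 41,148.43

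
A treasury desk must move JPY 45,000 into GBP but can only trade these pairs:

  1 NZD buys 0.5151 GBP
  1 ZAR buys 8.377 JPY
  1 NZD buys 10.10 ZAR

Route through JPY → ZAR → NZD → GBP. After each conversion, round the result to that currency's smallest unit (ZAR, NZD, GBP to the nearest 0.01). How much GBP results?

GBP 273.97

JPY 45,000 ÷ 8.377 = ZAR 5,371.85
ZAR 5,371.85 ÷ 10.10 = NZD 531.87
NZD 531.87 × 0.5151 = GBP 273.97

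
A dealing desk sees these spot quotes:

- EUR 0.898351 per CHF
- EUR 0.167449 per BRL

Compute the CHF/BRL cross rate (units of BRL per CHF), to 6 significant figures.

1 CHF × 0.898351 = 0.898351 EUR
0.898351 EUR ÷ 0.167449 = 5.36492 BRL

CHF/BRL = 5.36492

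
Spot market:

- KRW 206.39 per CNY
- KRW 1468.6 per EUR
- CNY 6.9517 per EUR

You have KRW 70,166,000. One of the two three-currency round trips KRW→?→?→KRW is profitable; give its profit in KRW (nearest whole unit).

Profit: KRW 1,654,855

Profitable loop is KRW → CNY → EUR → KRW:
KRW 70,166,000 ÷ 206.39 = CNY 339,968.02
CNY 339,968.02 ÷ 6.9517 = EUR 48,904.30
EUR 48,904.30 × 1468.6 = KRW 71,820,855
Profit = KRW 71,820,855 − KRW 70,166,000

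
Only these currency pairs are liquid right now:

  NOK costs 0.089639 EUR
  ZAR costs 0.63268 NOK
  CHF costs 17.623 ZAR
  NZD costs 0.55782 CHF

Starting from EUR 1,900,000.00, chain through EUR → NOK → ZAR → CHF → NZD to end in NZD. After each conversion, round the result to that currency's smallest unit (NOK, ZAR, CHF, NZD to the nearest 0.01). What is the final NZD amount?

EUR 1,900,000.00 ÷ 0.089639 = NOK 21,196,131.15
NOK 21,196,131.15 ÷ 0.63268 = ZAR 33,502,135.60
ZAR 33,502,135.60 ÷ 17.623 = CHF 1,901,046.11
CHF 1,901,046.11 ÷ 0.55782 = NZD 3,407,992.02

NZD 3,407,992.02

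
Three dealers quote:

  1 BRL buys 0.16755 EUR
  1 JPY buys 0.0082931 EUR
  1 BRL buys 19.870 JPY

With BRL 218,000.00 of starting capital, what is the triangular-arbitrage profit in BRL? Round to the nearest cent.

Profit: BRL 3,659.40

Profitable loop is BRL → EUR → JPY → BRL:
BRL 218,000.00 × 0.16755 = EUR 36,525.90
EUR 36,525.90 ÷ 0.0082931 = JPY 4,404,372
JPY 4,404,372 ÷ 19.870 = BRL 221,659.40
Profit = BRL 221,659.40 − BRL 218,000.00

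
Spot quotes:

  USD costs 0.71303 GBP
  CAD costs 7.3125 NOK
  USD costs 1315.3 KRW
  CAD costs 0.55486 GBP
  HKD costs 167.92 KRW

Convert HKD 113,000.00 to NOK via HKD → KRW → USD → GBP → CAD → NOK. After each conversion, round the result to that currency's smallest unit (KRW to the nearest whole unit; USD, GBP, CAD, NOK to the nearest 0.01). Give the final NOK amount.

HKD 113,000.00 × 167.92 = KRW 18,974,960
KRW 18,974,960 ÷ 1315.3 = USD 14,426.34
USD 14,426.34 × 0.71303 = GBP 10,286.41
GBP 10,286.41 ÷ 0.55486 = CAD 18,538.75
CAD 18,538.75 × 7.3125 = NOK 135,564.61

NOK 135,564.61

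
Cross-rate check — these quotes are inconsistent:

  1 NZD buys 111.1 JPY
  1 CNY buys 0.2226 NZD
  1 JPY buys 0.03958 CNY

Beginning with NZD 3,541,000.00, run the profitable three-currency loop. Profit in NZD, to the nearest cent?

Profit: NZD 76,519.81

Profitable loop is NZD → CNY → JPY → NZD:
NZD 3,541,000.00 ÷ 0.2226 = CNY 15,907,457.32
CNY 15,907,457.32 ÷ 0.03958 = JPY 401,906,451
JPY 401,906,451 ÷ 111.1 = NZD 3,617,519.81
Profit = NZD 3,617,519.81 − NZD 3,541,000.00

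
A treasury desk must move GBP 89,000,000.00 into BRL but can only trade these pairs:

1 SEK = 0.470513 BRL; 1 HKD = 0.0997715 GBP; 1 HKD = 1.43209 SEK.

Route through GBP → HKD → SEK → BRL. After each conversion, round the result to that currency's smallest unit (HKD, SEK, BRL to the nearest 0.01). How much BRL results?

BRL 601,070,542.52

GBP 89,000,000.00 ÷ 0.0997715 = HKD 892,038,307.53
HKD 892,038,307.53 × 1.43209 = SEK 1,277,479,139.83
SEK 1,277,479,139.83 × 0.470513 = BRL 601,070,542.52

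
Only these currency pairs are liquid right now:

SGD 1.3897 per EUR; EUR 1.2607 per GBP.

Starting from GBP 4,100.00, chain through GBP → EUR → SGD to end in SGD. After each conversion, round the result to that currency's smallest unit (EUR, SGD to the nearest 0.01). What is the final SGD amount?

GBP 4,100.00 × 1.2607 = EUR 5,168.87
EUR 5,168.87 × 1.3897 = SGD 7,183.18

SGD 7,183.18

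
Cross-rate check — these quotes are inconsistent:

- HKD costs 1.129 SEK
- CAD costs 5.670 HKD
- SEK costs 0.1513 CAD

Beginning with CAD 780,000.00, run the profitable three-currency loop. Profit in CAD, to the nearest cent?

Profit: CAD 25,338.89

Profitable loop is CAD → SEK → HKD → CAD:
CAD 780,000.00 ÷ 0.1513 = SEK 5,155,320.56
SEK 5,155,320.56 ÷ 1.129 = HKD 4,566,271.53
HKD 4,566,271.53 ÷ 5.670 = CAD 805,338.89
Profit = CAD 805,338.89 − CAD 780,000.00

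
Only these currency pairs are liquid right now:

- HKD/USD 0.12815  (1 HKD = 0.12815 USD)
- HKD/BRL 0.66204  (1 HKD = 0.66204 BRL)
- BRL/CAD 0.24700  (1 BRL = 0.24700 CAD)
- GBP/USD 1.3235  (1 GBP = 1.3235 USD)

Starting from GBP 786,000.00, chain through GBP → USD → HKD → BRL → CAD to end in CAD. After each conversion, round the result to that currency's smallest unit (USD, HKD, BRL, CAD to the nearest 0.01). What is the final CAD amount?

GBP 786,000.00 × 1.3235 = USD 1,040,271.00
USD 1,040,271.00 ÷ 0.12815 = HKD 8,117,604.37
HKD 8,117,604.37 × 0.66204 = BRL 5,374,178.80
BRL 5,374,178.80 × 0.24700 = CAD 1,327,422.16

CAD 1,327,422.16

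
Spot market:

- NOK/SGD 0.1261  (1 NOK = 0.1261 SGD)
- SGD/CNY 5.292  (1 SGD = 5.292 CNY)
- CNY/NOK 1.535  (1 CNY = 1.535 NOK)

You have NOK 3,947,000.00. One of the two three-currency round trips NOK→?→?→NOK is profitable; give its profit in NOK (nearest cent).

Profit: NOK 96,062.25

Profitable loop is NOK → SGD → CNY → NOK:
NOK 3,947,000.00 × 0.1261 = SGD 497,716.70
SGD 497,716.70 × 5.292 = CNY 2,633,916.78
CNY 2,633,916.78 × 1.535 = NOK 4,043,062.25
Profit = NOK 4,043,062.25 − NOK 3,947,000.00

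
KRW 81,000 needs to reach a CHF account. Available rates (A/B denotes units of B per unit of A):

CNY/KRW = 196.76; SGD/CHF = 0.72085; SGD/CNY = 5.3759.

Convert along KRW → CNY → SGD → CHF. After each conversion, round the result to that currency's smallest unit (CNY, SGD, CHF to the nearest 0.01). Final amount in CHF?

KRW 81,000 ÷ 196.76 = CNY 411.67
CNY 411.67 ÷ 5.3759 = SGD 76.58
SGD 76.58 × 0.72085 = CHF 55.20

CHF 55.20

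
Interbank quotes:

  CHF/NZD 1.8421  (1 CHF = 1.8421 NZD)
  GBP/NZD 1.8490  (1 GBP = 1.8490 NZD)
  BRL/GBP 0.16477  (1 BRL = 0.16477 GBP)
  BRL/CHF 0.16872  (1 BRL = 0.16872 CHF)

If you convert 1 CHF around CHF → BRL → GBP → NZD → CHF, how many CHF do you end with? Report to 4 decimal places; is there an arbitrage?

0.9802 (arbitrage exists)

Around CHF → BRL → GBP → NZD → CHF: 1 ÷ 0.16872 × 0.16477 × 1.8490 ÷ 1.8421 = 0.980246
Product < 1; profitable direction is CHF → NZD → GBP → BRL → CHF.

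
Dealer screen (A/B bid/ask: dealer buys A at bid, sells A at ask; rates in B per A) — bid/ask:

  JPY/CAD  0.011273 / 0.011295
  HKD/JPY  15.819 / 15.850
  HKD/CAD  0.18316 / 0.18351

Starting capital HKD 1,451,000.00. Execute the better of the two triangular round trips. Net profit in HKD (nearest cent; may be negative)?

Best loop HKD → CAD → JPY → HKD:
HKD 1,451,000.00 × 0.18316 (sell HKD at bid) = CAD 265,765.16
CAD 265,765.16 ÷ 0.011295 (buy JPY at ask) = JPY 23,529,452
JPY 23,529,452 ÷ 15.850 (buy HKD at ask) = HKD 1,484,508.01

Net profit: HKD 33,508.01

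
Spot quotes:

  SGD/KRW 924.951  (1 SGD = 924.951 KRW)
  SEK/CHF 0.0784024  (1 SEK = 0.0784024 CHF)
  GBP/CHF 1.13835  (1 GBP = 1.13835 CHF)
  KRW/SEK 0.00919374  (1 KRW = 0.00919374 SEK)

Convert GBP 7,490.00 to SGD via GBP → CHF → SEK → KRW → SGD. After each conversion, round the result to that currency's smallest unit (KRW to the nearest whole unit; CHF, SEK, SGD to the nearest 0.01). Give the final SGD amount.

SGD 12,788.43

GBP 7,490.00 × 1.13835 = CHF 8,526.24
CHF 8,526.24 ÷ 0.0784024 = SEK 108,749.73
SEK 108,749.73 ÷ 0.00919374 = KRW 11,828,671
KRW 11,828,671 ÷ 924.951 = SGD 12,788.43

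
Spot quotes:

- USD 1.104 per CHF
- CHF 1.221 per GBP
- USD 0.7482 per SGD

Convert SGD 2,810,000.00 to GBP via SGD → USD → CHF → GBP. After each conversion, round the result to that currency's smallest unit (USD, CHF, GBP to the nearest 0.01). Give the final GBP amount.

GBP 1,559,693.59

SGD 2,810,000.00 × 0.7482 = USD 2,102,442.00
USD 2,102,442.00 ÷ 1.104 = CHF 1,904,385.87
CHF 1,904,385.87 ÷ 1.221 = GBP 1,559,693.59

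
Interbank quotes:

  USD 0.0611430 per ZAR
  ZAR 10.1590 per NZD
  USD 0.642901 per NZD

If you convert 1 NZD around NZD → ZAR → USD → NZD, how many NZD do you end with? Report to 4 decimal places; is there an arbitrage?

Around NZD → ZAR → USD → NZD: 1 × 10.1590 × 0.0611430 ÷ 0.642901 = 0.966170
Product < 1; profitable direction is NZD → USD → ZAR → NZD.

0.9662 (arbitrage exists)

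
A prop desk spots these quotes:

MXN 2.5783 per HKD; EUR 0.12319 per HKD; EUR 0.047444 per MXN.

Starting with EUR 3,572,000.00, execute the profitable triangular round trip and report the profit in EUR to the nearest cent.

Profitable loop is EUR → MXN → HKD → EUR:
EUR 3,572,000.00 ÷ 0.047444 = MXN 75,288,761.49
MXN 75,288,761.49 ÷ 2.5783 = HKD 29,200,931.42
HKD 29,200,931.42 × 0.12319 = EUR 3,597,262.74
Profit = EUR 3,597,262.74 − EUR 3,572,000.00

Profit: EUR 25,262.74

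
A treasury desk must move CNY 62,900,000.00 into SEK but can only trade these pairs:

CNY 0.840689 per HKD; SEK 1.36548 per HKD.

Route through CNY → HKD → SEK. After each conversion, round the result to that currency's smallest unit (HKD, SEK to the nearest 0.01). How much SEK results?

CNY 62,900,000.00 ÷ 0.840689 = HKD 74,819,582.51
HKD 74,819,582.51 × 1.36548 = SEK 102,164,643.53

SEK 102,164,643.53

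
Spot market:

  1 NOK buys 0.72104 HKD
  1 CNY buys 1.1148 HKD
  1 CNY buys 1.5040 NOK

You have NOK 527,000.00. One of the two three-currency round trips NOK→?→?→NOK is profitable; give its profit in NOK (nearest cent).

Profit: NOK 14,751.82

Profitable loop is NOK → CNY → HKD → NOK:
NOK 527,000.00 ÷ 1.5040 = CNY 350,398.94
CNY 350,398.94 × 1.1148 = HKD 390,624.73
HKD 390,624.73 ÷ 0.72104 = NOK 541,751.82
Profit = NOK 541,751.82 − NOK 527,000.00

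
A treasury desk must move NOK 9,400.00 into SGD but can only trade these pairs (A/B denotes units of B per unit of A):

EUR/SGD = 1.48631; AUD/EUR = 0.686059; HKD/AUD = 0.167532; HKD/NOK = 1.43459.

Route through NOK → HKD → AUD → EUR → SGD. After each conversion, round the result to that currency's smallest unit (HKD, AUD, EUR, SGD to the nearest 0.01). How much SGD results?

SGD 1,119.35

NOK 9,400.00 ÷ 1.43459 = HKD 6,552.39
HKD 6,552.39 × 0.167532 = AUD 1,097.74
AUD 1,097.74 × 0.686059 = EUR 753.11
EUR 753.11 × 1.48631 = SGD 1,119.35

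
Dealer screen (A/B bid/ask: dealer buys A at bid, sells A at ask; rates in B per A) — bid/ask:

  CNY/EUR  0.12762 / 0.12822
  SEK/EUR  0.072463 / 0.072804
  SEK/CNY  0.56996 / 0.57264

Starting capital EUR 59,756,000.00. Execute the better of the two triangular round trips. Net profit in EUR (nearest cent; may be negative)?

Best loop EUR → SEK → CNY → EUR:
EUR 59,756,000.00 ÷ 0.072804 (buy SEK at ask) = SEK 820,779,078.07
SEK 820,779,078.07 × 0.56996 (sell SEK at bid) = CNY 467,811,243.34
CNY 467,811,243.34 × 0.12762 (sell CNY at bid) = EUR 59,702,070.87

Net result: EUR -53,929.13 (no profitable arbitrage after spreads)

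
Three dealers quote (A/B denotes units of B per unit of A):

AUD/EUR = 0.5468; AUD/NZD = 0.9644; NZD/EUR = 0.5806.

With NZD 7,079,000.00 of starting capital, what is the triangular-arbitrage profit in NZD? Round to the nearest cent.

Profit: NZD 169,992.32

Profitable loop is NZD → EUR → AUD → NZD:
NZD 7,079,000.00 × 0.5806 = EUR 4,110,067.40
EUR 4,110,067.40 ÷ 0.5468 = AUD 7,516,582.66
AUD 7,516,582.66 × 0.9644 = NZD 7,248,992.32
Profit = NZD 7,248,992.32 − NZD 7,079,000.00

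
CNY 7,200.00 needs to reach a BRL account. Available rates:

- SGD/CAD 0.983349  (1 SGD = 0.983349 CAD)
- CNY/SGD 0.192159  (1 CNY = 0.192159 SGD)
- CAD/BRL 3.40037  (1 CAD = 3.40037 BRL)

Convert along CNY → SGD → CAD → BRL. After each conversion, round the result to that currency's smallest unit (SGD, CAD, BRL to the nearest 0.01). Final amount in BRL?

CNY 7,200.00 × 0.192159 = SGD 1,383.54
SGD 1,383.54 × 0.983349 = CAD 1,360.50
CAD 1,360.50 × 3.40037 = BRL 4,626.20

BRL 4,626.20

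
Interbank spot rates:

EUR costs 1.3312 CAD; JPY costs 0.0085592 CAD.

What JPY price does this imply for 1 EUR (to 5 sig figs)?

EUR/JPY = 155.53

1 EUR × 1.3312 = 1.3312 CAD
1.3312 CAD ÷ 0.0085592 = 155.529 JPY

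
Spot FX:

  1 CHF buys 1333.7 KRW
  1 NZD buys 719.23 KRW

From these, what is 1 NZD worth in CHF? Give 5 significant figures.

NZD/CHF = 0.53927

1 NZD × 719.23 = 719.23 KRW
719.23 KRW ÷ 1333.7 = 0.539274 CHF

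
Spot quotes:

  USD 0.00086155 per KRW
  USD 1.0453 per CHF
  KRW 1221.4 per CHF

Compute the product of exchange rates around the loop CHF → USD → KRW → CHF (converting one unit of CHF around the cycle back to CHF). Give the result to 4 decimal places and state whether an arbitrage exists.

0.9934 (arbitrage exists)

Around CHF → USD → KRW → CHF: 1 × 1.0453 ÷ 0.00086155 ÷ 1221.4 = 0.993351
Product < 1; profitable direction is CHF → KRW → USD → CHF.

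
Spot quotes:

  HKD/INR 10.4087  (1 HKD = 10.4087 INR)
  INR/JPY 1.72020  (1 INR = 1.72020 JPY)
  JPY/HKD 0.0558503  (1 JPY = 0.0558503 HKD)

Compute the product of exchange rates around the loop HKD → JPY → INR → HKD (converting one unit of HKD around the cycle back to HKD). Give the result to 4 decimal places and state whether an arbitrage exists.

1.0000 (no arbitrage)

Around HKD → JPY → INR → HKD: 1 ÷ 0.0558503 ÷ 1.72020 ÷ 10.4087 = 0.999998
Product ≈ 1 (deviation 0.000%, within rounding noise).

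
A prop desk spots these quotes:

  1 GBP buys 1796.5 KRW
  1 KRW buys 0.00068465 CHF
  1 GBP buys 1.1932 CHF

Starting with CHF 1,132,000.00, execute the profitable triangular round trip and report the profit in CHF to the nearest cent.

Profitable loop is CHF → GBP → KRW → CHF:
CHF 1,132,000.00 ÷ 1.1932 = GBP 948,709.35
GBP 948,709.35 × 1796.5 = KRW 1,704,356,353
KRW 1,704,356,353 × 0.00068465 = CHF 1,166,887.58
Profit = CHF 1,166,887.58 − CHF 1,132,000.00

Profit: CHF 34,887.58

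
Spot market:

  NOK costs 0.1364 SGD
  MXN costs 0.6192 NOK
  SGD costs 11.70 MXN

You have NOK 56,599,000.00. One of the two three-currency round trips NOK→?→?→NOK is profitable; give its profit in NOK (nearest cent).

Profit: NOK 677,645.96

Profitable loop is NOK → MXN → SGD → NOK:
NOK 56,599,000.00 ÷ 0.6192 = MXN 91,406,653.75
MXN 91,406,653.75 ÷ 11.70 = SGD 7,812,534.51
SGD 7,812,534.51 ÷ 0.1364 = NOK 57,276,645.96
Profit = NOK 57,276,645.96 − NOK 56,599,000.00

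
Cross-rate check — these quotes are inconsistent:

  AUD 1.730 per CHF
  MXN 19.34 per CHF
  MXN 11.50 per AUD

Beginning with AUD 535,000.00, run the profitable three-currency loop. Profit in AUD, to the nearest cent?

Profitable loop is AUD → MXN → CHF → AUD:
AUD 535,000.00 × 11.50 = MXN 6,152,500.00
MXN 6,152,500.00 ÷ 19.34 = CHF 318,123.06
CHF 318,123.06 × 1.730 = AUD 550,352.90
Profit = AUD 550,352.90 − AUD 535,000.00

Profit: AUD 15,352.90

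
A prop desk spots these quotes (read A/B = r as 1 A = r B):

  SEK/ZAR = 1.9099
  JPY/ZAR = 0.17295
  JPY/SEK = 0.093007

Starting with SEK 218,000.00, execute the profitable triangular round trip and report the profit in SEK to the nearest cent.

Profitable loop is SEK → ZAR → JPY → SEK:
SEK 218,000.00 × 1.9099 = ZAR 416,358.20
ZAR 416,358.20 ÷ 0.17295 = JPY 2,407,391
JPY 2,407,391 × 0.093007 = SEK 223,904.18
Profit = SEK 223,904.18 − SEK 218,000.00

Profit: SEK 5,904.18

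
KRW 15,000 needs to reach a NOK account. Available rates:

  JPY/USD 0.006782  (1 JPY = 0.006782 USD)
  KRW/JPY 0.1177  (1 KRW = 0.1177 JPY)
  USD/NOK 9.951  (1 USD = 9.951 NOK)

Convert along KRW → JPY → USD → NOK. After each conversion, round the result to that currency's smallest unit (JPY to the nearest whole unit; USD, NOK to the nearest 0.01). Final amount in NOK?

NOK 119.21

KRW 15,000 × 0.1177 = JPY 1,766
JPY 1,766 × 0.006782 = USD 11.98
USD 11.98 × 9.951 = NOK 119.21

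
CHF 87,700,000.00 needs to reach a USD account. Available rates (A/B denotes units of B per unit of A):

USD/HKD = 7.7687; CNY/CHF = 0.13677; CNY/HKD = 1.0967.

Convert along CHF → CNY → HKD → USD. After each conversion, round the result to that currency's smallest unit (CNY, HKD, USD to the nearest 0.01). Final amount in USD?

CHF 87,700,000.00 ÷ 0.13677 = CNY 641,222,490.31
CNY 641,222,490.31 × 1.0967 = HKD 703,228,705.12
HKD 703,228,705.12 ÷ 7.7687 = USD 90,520,769.90

USD 90,520,769.90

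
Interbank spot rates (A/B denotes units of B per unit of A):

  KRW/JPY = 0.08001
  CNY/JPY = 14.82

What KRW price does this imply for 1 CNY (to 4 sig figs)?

1 CNY × 14.82 = 14.82 JPY
14.82 JPY ÷ 0.08001 = 185.227 KRW

CNY/KRW = 185.2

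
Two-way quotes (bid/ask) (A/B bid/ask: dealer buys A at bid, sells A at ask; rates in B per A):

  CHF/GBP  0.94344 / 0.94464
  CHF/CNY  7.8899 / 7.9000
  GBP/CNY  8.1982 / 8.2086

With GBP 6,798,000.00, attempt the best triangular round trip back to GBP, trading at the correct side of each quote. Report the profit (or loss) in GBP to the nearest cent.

Best loop GBP → CHF → CNY → GBP:
GBP 6,798,000.00 ÷ 0.94464 (buy CHF at ask) = CHF 7,196,392.28
CHF 7,196,392.28 × 7.8899 (sell CHF at bid) = CNY 56,778,815.42
CNY 56,778,815.42 ÷ 8.2086 (buy GBP at ask) = GBP 6,916,991.38

Net profit: GBP 118,991.38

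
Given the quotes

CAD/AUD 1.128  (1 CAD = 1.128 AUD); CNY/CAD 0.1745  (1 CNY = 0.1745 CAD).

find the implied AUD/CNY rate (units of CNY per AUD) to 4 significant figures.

1 AUD ÷ 1.128 = 0.886525 CAD
0.886525 CAD ÷ 0.1745 = 5.08037 CNY

AUD/CNY = 5.080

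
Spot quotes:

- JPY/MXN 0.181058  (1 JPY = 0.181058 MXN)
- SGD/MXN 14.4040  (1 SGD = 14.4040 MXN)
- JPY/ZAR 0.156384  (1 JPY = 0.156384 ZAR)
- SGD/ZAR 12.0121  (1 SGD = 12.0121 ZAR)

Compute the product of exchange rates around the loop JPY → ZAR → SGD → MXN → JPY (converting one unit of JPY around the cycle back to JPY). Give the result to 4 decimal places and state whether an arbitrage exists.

1.0357 (arbitrage exists)

Around JPY → ZAR → SGD → MXN → JPY: 1 × 0.156384 ÷ 12.0121 × 14.4040 ÷ 0.181058 = 1.035711
Product > 1; profitable direction is JPY → ZAR → SGD → MXN → JPY.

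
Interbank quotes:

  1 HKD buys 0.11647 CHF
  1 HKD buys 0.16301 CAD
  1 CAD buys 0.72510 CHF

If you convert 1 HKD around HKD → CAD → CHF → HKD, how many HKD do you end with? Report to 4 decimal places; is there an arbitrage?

1.0148 (arbitrage exists)

Around HKD → CAD → CHF → HKD: 1 × 0.16301 × 0.72510 ÷ 0.11647 = 1.014841
Product > 1; profitable direction is HKD → CAD → CHF → HKD.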